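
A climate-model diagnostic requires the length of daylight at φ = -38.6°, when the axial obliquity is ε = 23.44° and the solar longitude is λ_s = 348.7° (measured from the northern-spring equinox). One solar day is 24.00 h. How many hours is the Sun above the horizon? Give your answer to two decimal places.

Solar declination: sin δ = sin ε · sin λ_s = sin 23.44° × sin 348.7° = -0.07795, so δ = -4.470°.
cos H₀ = −tan φ · tan δ = −tan(-38.6°) × tan(-4.470°) = -0.0624, so H₀ = 1.6332 rad = 93.58°.
Daylight = 2H₀/(2π) × 24.00 h = (1.6332/π) × 24.00 = 12.48 h.

12.48 h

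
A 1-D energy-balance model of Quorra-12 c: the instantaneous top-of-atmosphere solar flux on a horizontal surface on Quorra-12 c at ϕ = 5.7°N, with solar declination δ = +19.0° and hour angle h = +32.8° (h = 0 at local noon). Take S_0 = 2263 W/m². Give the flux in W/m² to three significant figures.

cos θ_z = sin ϕ sin δ + cos ϕ cos δ cos h = 0.032335 + 0.790842 = 0.823177.
Flux = S_0 · cos θ_z = 2263 × 0.823177 = 1863 W/m².

1.86e+03 W/m²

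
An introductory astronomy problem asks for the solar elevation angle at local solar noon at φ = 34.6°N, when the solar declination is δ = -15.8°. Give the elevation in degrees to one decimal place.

At local noon the hour angle is zero, so the zenith angle equals |φ − δ| = |+34.6° − (-15.800°)| = 50.400°.
Elevation = 90° − 50.400° = 39.6°.

39.6°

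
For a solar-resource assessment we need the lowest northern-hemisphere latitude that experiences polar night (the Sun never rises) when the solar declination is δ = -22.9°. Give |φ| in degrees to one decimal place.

Polar night requires cos H₀ = −tan φ tan δ ≥ 1, i.e. tan φ tan δ ≤ −1.
The boundary is |tan φ| · |tan δ| = 1, so |φ| = 90° − |δ| = 90° − 22.9° = 67.1° in the northern hemisphere.

|φ| = 67.1°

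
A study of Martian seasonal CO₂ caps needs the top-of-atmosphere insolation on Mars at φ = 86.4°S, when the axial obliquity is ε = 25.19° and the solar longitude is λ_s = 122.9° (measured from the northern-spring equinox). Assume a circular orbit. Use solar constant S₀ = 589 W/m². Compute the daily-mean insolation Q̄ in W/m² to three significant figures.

Q̄ ≈ 0.00 W/m²

Solar declination: sin δ = sin ε · sin λ_s = sin 25.19° × sin 122.9° = 0.35736, so δ = +20.938°.
cos H₀ = −tan(-86.4°) tan(+20.938°) = 6.0817 ≥ 1 ⇒ polar night, H₀ = 0 and Q̄ = 0.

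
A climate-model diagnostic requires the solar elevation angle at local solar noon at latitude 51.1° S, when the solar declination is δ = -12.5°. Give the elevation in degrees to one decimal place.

At local noon the hour angle is zero, so the zenith angle equals |φ − δ| = |-51.1° − (-12.500°)| = 38.600°.
Elevation = 90° − 38.600° = 51.4°.

51.4°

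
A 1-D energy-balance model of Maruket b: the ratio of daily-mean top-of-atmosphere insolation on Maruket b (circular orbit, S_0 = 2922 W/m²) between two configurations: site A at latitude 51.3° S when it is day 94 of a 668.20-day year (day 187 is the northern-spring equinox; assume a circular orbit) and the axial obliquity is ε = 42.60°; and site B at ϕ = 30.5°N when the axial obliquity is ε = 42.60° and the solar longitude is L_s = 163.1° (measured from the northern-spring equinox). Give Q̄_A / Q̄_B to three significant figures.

Q̄_A / Q̄_B ≈ 1.32

— Configuration A (ϕ=-51.3°):
Solar longitude: L_s = 360° × (94 − 187)/668.20 = -50.105°, i.e. -50.105° + 360° = 309.895°.
sin δ = sin 42.60° × sin 309.895° = -0.51931, so δ = -31.286°.
cos h₀ = −tan(-51.3°) tan(-31.286°) = -0.7585, h₀ = 2.4318 rad.
Bracket: h₀ sin ϕ sin δ + cos ϕ cos δ sin h₀ = 2.4318×-0.78043×-0.51931 + 0.62524×0.85458×0.65167 = 0.985572 + 0.348199 = 1.333771.
Q̄ = (S_0/π) × [bracket] = (2922/π) × 1.333771 = 1240.5 W/m².
— Configuration B (ϕ=+30.5°):
Solar declination: sin δ = sin ε · sin L_s = sin 42.60° × sin 163.1° = 0.19677, so δ = +11.348°.
cos h₀ = −tan(+30.5°) tan(+11.348°) = -0.1182, h₀ = 1.6893 rad.
Bracket: h₀ sin ϕ sin δ + cos ϕ cos δ sin h₀ = 1.6893×0.50754×0.19677 + 0.86163×0.98045×0.99299 = 0.168708 + 0.838863 = 1.007571.
Q̄ = (S_0/π) × [bracket] = (2922/π) × 1.007571 = 937.14 W/m².
Ratio Q̄_A / Q̄_B = 1240.5 / 937.14 = 1.324.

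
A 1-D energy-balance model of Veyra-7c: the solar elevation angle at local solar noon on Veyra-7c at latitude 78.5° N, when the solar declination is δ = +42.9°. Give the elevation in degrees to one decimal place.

At local noon the hour angle is zero, so the zenith angle equals |ϕ − δ| = |+78.5° − (+42.900°)| = 35.600°.
Elevation = 90° − 35.600° = 54.4°.

54.4°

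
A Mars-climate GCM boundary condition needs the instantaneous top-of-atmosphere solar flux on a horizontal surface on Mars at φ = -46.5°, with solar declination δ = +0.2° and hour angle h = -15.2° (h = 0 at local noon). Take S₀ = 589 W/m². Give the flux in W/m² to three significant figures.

390 W/m²

cos θ_z = sin φ sin δ + cos φ cos δ cos h = -0.002532 + 0.664269 = 0.661737.
Flux = S₀ · cos θ_z = 589 × 0.661737 = 389.8 W/m².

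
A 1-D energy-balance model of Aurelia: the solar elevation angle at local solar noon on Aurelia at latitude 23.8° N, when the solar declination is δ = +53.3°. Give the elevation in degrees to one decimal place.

At local noon the hour angle is zero, so the zenith angle equals |φ − δ| = |+23.8° − (+53.300°)| = 29.500°.
Elevation = 90° − 29.500° = 60.5°.

60.5°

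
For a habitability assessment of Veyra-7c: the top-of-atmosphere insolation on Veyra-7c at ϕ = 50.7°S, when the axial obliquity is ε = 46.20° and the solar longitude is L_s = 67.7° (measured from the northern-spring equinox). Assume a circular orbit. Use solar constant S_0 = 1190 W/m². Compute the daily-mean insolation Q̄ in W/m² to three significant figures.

Q̄ ≈ 0.00 W/m²

Solar declination: sin δ = sin ε · sin L_s = sin 46.20° × sin 67.7° = 0.66778, so δ = +41.896°.
cos h₀ = −tan(-50.7°) tan(+41.896°) = 1.0961 ≥ 1 ⇒ polar night, h₀ = 0 and Q̄ = 0.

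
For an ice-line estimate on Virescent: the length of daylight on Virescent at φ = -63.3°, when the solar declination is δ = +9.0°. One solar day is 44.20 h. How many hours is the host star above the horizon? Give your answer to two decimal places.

cos H₀ = −tan φ · tan δ = −tan(-63.3°) × tan(+9.000°) = 0.3149, so H₀ = 1.2504 rad = 71.64°.
Daylight = 2H₀/(2π) × 44.20 h = (1.2504/π) × 44.20 = 17.59 h.

17.59 h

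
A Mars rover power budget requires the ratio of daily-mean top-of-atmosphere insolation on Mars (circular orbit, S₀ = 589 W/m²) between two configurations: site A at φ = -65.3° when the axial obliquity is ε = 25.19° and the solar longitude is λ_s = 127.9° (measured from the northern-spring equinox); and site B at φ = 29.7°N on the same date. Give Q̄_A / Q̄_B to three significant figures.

— Configuration A (φ=-65.3°):
Solar declination: sin δ = sin ε · sin λ_s = sin 25.19° × sin 127.9° = 0.33585, so δ = +19.624°.
cos H₀ = −tan(-65.3°) tan(+19.624°) = 0.7752, H₀ = 0.6837 rad.
Bracket: H₀ sin φ sin δ + cos φ cos δ sin H₀ = 0.6837×-0.90851×0.33585 + 0.41787×0.94192×0.63169 = -0.208613 + 0.248633 = 0.040020.
Q̄ = (S₀/π) × [bracket] = (589/π) × 0.040020 = 7.5031 W/m².
— Configuration B (φ=+29.7°):
cos H₀ = −tan(+29.7°) tan(+19.624°) = -0.2034, H₀ = 1.7756 rad.
Bracket: H₀ sin φ sin δ + cos φ cos δ sin H₀ = 1.7756×0.49546×0.33585 + 0.86863×0.94192×0.97910 = 0.295460 + 0.801080 = 1.096540.
Q̄ = (S₀/π) × [bracket] = (589/π) × 1.096540 = 205.58 W/m².
Ratio Q̄_A / Q̄_B = 7.5031 / 205.58 = 0.03650.

Q̄_A / Q̄_B ≈ 0.0365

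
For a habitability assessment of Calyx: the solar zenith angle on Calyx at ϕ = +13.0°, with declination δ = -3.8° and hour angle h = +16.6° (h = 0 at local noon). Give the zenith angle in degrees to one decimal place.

θ_z = 23.5°

cos θ_z = sin ϕ sin δ + cos ϕ cos δ cos h = -0.014908 + 0.931708 = 0.916800.
θ_z = arccos(0.916800) = 23.5°.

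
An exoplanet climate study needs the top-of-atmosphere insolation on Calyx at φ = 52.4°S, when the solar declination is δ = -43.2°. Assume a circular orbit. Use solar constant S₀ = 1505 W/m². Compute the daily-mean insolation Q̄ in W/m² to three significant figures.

Q̄ ≈ 816 W/m²

cos H₀ = −tan(-52.4°) tan(-43.200°) = -1.2194 ≤ −1 ⇒ polar day, H₀ = π.
Bracket: H₀ sin φ sin δ + cos φ cos δ sin H₀ = 3.1416×-0.79229×-0.68455 + 0.61015×0.72897×0.00000 = 1.703885 + 0.000000 = 1.703885.
Q̄ = (S₀/π) × [bracket] = (1505/π) × 1.703885 = 816.3 W/m².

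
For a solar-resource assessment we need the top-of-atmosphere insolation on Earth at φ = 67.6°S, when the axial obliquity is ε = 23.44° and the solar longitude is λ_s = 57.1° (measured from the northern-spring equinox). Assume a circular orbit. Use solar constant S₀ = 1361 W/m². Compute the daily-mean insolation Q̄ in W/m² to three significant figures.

Solar declination: sin δ = sin ε · sin λ_s = sin 23.44° × sin 57.1° = 0.33399, so δ = +19.511°.
cos H₀ = −tan(-67.6°) tan(+19.511°) = 0.8597, H₀ = 0.5361 rad.
Bracket: H₀ sin φ sin δ + cos φ cos δ sin H₀ = 0.5361×-0.92455×0.33399 + 0.38107×0.94258×0.51082 = -0.165543 + 0.183481 = 0.017938.
Q̄ = (S₀/π) × [bracket] = (1361/π) × 0.017938 = 7.771 W/m².

Q̄ ≈ 7.77 W/m²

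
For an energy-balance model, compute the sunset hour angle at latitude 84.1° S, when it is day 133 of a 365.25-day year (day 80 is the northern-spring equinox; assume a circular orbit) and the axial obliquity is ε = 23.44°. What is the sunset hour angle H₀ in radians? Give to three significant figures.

Solar longitude: λ_s = 360° × (133 − 80)/365.25 = 52.238°.
sin δ = sin 23.44° × sin 52.238° = 0.31448, so δ = +18.329°.
cos H₀ = −tan φ · tan δ = 3.2058 ≥ 1, so the Sun never rises (polar night) and H₀ = 0.

H₀ = 0.00 rad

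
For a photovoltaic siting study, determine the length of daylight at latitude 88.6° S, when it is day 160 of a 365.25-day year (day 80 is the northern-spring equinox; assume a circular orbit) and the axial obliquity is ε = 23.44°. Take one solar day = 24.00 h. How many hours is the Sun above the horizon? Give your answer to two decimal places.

Solar longitude: L_s = 360° × (160 − 80)/365.25 = 78.850°.
sin δ = sin 23.44° × sin 78.850° = 0.39028, so δ = +22.972°.
cos h₀ = −tan ϕ · tan δ = 17.3448 ≥ 1, so the Sun never rises (polar night) and h₀ = 0.
Daylight = 2h₀/(2π) × 24.00 h = (0.0000/π) × 24.00 = 0.00 h.

0.00 h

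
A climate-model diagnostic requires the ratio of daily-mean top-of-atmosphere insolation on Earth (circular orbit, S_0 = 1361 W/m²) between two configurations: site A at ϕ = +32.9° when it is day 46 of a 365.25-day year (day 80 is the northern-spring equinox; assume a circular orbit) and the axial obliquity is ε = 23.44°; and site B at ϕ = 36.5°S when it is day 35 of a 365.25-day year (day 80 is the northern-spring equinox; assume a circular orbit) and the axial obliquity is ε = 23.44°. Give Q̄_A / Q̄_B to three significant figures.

Q̄_A / Q̄_B ≈ 0.610

— Configuration A (ϕ=+32.9°):
Solar longitude: L_s = 360° × (46 − 80)/365.25 = -33.511°, i.e. -33.511° + 360° = 326.489°.
sin δ = sin 23.44° × sin 326.489° = -0.21962, so δ = -12.687°.
cos h₀ = −tan(+32.9°) tan(-12.687°) = 0.1456, h₀ = 1.4246 rad.
Bracket: h₀ sin ϕ sin δ + cos ϕ cos δ sin h₀ = 1.4246×0.54317×-0.21962 + 0.83962×0.97559×0.98934 = -0.169942 + 0.810393 = 0.640451.
Q̄ = (S_0/π) × [bracket] = (1361/π) × 0.640451 = 277.46 W/m².
— Configuration B (ϕ=-36.5°):
Solar longitude: L_s = 360° × (35 − 80)/365.25 = -44.353°, i.e. -44.353° + 360° = 315.647°.
sin δ = sin 23.44° × sin 315.647° = -0.27809, so δ = -16.146°.
cos h₀ = −tan(-36.5°) tan(-16.146°) = -0.2142, h₀ = 1.7867 rad.
Bracket: h₀ sin ϕ sin δ + cos ϕ cos δ sin h₀ = 1.7867×-0.59482×-0.27809 + 0.80386×0.96056×0.97678 = 0.295544 + 0.754226 = 1.049770.
Q̄ = (S_0/π) × [bracket] = (1361/π) × 1.049770 = 454.78 W/m².
Ratio Q̄_A / Q̄_B = 277.46 / 454.78 = 0.6101.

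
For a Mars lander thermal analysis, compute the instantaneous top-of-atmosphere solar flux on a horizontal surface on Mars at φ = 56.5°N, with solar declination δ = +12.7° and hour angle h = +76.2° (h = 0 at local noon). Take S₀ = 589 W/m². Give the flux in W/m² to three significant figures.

184 W/m²

cos θ_z = sin φ sin δ + cos φ cos δ cos h = 0.183327 + 0.128434 = 0.311761.
Flux = S₀ · cos θ_z = 589 × 0.311761 = 183.6 W/m².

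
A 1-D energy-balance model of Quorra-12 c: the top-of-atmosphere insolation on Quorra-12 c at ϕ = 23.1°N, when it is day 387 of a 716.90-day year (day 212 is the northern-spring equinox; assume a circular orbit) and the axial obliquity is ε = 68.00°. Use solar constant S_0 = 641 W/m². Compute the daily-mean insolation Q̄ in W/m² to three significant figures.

Q̄ ≈ 233 W/m²

Solar longitude: L_s = 360° × (387 − 212)/716.90 = 87.878°.
sin δ = sin 68.00° × sin 87.878° = 0.92655, so δ = +67.903°.
cos h₀ = −tan(+23.1°) tan(+67.903°) = -1.0506 ≤ −1 ⇒ polar day, h₀ = π.
Bracket: h₀ sin ϕ sin δ + cos ϕ cos δ sin h₀ = 3.1416×0.39234×0.92655 + 0.91982×0.37618×0.00000 = 1.142043 + 0.000000 = 1.142043.
Q̄ = (S_0/π) × [bracket] = (641/π) × 1.142043 = 233.0 W/m².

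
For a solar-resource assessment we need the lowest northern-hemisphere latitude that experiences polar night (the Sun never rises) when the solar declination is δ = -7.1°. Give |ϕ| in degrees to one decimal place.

Polar night requires cos h₀ = −tan ϕ tan δ ≥ 1, i.e. tan ϕ tan δ ≤ −1.
The boundary is |tan ϕ| · |tan δ| = 1, so |ϕ| = 90° − |δ| = 90° − 7.1° = 82.9° in the northern hemisphere.

|ϕ| = 82.9°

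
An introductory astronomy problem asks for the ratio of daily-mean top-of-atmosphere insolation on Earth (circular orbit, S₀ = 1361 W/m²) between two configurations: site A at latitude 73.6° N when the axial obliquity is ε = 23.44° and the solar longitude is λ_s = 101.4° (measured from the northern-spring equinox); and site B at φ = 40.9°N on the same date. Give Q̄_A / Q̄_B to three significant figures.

Q̄_A / Q̄_B ≈ 1.03

— Configuration A (φ=+73.6°):
Solar declination: sin δ = sin ε · sin λ_s = sin 23.44° × sin 101.4° = 0.38994, so δ = +22.951°.
cos H₀ = −tan(+73.6°) tan(+22.951°) = -1.4388 ≤ −1 ⇒ polar day, H₀ = π.
Bracket: H₀ sin φ sin δ + cos φ cos δ sin H₀ = 3.1416×0.95931×0.38994 + 0.28234×0.92084×0.00000 = 1.175189 + 0.000000 = 1.175189.
Q̄ = (S₀/π) × [bracket] = (1361/π) × 1.175189 = 509.12 W/m².
— Configuration B (φ=+40.9°):
cos H₀ = −tan(+40.9°) tan(+22.951°) = -0.3668, H₀ = 1.9464 rad.
Bracket: H₀ sin φ sin δ + cos φ cos δ sin H₀ = 1.9464×0.65474×0.38994 + 0.75585×0.92084×0.93029 = 0.496934 + 0.647498 = 1.144432.
Q̄ = (S₀/π) × [bracket] = (1361/π) × 1.144432 = 495.79 W/m².
Ratio Q̄_A / Q̄_B = 509.12 / 495.79 = 1.027.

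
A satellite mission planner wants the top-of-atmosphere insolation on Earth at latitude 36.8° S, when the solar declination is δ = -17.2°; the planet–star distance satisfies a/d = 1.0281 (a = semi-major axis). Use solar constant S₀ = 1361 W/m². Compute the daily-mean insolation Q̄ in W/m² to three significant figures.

Q̄ ≈ 487 W/m²

cos H₀ = −tan(-36.8°) tan(-17.200°) = -0.2316, H₀ = 1.8045 rad.
Bracket: H₀ sin φ sin δ + cos φ cos δ sin H₀ = 1.8045×-0.59902×-0.29571 + 0.80073×0.95528×0.97282 = 0.319642 + 0.744131 = 1.063773.
Inverse-square distance factor (a/d)² = 1.0281² = 1.056990.
Q̄ = (S₀/π) × 1.056990 × [bracket] = (1361/π) × 1.056990 × 1.063773 = 487.1 W/m².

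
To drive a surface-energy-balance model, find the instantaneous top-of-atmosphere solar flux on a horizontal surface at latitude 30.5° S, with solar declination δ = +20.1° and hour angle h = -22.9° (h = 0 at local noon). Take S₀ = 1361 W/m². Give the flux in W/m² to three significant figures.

777 W/m²

cos θ_z = sin φ sin δ + cos φ cos δ cos h = -0.174420 + 0.745378 = 0.570958.
Flux = S₀ · cos θ_z = 1361 × 0.570958 = 777.1 W/m².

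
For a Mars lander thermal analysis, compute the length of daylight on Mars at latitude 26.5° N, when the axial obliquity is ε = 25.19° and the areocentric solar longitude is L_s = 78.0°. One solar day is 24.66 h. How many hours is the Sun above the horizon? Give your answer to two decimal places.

sin δ = sin 25.19° × sin 78.0° = 0.41632, so δ = +24.603°.
cos h₀ = −tan ϕ · tan δ = −tan(+26.5°) × tan(+24.603°) = -0.2283, so h₀ = 1.8011 rad = 103.20°.
Daylight = 2h₀/(2π) × 24.66 h = (1.8011/π) × 24.66 = 14.14 h.

14.14 h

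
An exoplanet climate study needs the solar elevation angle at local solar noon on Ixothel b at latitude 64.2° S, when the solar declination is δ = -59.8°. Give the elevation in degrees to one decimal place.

At local noon the hour angle is zero, so the zenith angle equals |φ − δ| = |-64.2° − (-59.800°)| = 4.400°.
Elevation = 90° − 4.400° = 85.6°.

85.6°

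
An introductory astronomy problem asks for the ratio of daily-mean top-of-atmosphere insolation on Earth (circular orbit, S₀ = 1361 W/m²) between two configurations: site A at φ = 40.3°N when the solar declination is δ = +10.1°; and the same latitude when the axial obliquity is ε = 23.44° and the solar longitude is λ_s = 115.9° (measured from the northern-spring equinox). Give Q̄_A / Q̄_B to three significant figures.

Q̄_A / Q̄_B ≈ 0.842

— Configuration A (φ=+40.3°):
cos H₀ = −tan(+40.3°) tan(+10.100°) = -0.1511, H₀ = 1.7224 rad.
Bracket: H₀ sin φ sin δ + cos φ cos δ sin H₀ = 1.7224×0.64679×0.17537 + 0.76267×0.98450×0.98852 = 0.195368 + 0.742229 = 0.937597.
Q̄ = (S₀/π) × [bracket] = (1361/π) × 0.937597 = 406.19 W/m².
— Configuration B (φ=+40.3°):
Solar declination: sin δ = sin ε · sin λ_s = sin 23.44° × sin 115.9° = 0.35783, so δ = +20.967°.
cos H₀ = −tan(+40.3°) tan(+20.967°) = -0.3250, H₀ = 1.9018 rad.
Bracket: H₀ sin φ sin δ + cos φ cos δ sin H₀ = 1.9018×0.64679×0.35783 + 0.76267×0.93379×0.94572 = 0.440154 + 0.673517 = 1.113671.
Q̄ = (S₀/π) × [bracket] = (1361/π) × 1.113671 = 482.46 W/m².
Ratio Q̄_A / Q̄_B = 406.19 / 482.46 = 0.8419.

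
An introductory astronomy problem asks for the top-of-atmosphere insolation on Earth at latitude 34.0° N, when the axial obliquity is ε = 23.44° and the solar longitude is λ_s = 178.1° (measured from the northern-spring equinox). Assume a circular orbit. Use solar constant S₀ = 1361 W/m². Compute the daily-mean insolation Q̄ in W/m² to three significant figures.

Solar declination: sin δ = sin ε · sin λ_s = sin 23.44° × sin 178.1° = 0.01319, so δ = +0.756°.
cos H₀ = −tan(+34.0°) tan(+0.756°) = -0.0089, H₀ = 1.5797 rad.
Bracket: H₀ sin φ sin δ + cos φ cos δ sin H₀ = 1.5797×0.55919×0.01319 + 0.82904×0.99991×0.99996 = 0.011651 + 0.828932 = 0.840583.
Q̄ = (S₀/π) × [bracket] = (1361/π) × 0.840583 = 364.2 W/m².

Q̄ ≈ 364 W/m²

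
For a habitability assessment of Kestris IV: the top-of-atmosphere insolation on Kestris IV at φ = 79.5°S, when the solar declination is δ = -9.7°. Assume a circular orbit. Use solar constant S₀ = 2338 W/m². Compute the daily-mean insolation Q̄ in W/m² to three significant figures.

cos H₀ = −tan(-79.5°) tan(-9.700°) = -0.9223, H₀ = 2.7447 rad.
Bracket: H₀ sin φ sin δ + cos φ cos δ sin H₀ = 2.7447×-0.98325×-0.16849 + 0.18224×0.98570×0.38654 = 0.454708 + 0.069436 = 0.524144.
Q̄ = (S₀/π) × [bracket] = (2338/π) × 0.524144 = 390.1 W/m².

Q̄ ≈ 390 W/m²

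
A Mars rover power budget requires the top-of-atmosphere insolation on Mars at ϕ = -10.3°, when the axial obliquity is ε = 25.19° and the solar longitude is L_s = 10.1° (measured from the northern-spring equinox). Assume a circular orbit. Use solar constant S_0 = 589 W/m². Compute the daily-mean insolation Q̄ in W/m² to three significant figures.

Q̄ ≈ 180 W/m²

Solar declination: sin δ = sin ε · sin L_s = sin 25.19° × sin 10.1° = 0.07464, so δ = +4.281°.
cos h₀ = −tan(-10.3°) tan(+4.281°) = 0.0136, h₀ = 1.5572 rad.
Bracket: h₀ sin ϕ sin δ + cos ϕ cos δ sin h₀ = 1.5572×-0.17880×0.07464 + 0.98389×0.99721×0.99991 = -0.020782 + 0.981057 = 0.960275.
Q̄ = (S_0/π) × [bracket] = (589/π) × 0.960275 = 180.0 W/m².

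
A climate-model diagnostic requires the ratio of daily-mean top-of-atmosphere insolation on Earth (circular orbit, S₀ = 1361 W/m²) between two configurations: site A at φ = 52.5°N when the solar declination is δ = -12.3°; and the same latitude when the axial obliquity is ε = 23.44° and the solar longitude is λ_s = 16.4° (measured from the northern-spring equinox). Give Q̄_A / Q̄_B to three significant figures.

Q̄_A / Q̄_B ≈ 0.470

— Configuration A (φ=+52.5°):
cos H₀ = −tan(+52.5°) tan(-12.300°) = 0.2841, H₀ = 1.2827 rad.
Bracket: H₀ sin φ sin δ + cos φ cos δ sin H₀ = 1.2827×0.79335×-0.21303 + 0.60876×0.97705×0.95878 = -0.216786 + 0.570272 = 0.353486.
Q̄ = (S₀/π) × [bracket] = (1361/π) × 0.353486 = 153.14 W/m².
— Configuration B (φ=+52.5°):
Solar declination: sin δ = sin ε · sin λ_s = sin 23.44° × sin 16.4° = 0.11231, so δ = +6.449°.
cos H₀ = −tan(+52.5°) tan(+6.449°) = -0.1473, H₀ = 1.7186 rad.
Bracket: H₀ sin φ sin δ + cos φ cos δ sin H₀ = 1.7186×0.79335×0.11231 + 0.60876×0.99367×0.98909 = 0.153129 + 0.598307 = 0.751436.
Q̄ = (S₀/π) × [bracket] = (1361/π) × 0.751436 = 325.54 W/m².
Ratio Q̄_A / Q̄_B = 153.14 / 325.54 = 0.4704.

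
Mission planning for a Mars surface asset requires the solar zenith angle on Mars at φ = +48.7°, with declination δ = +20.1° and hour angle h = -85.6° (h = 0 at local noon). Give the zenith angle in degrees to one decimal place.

θ_z = 72.2°

cos θ_z = sin φ sin δ + cos φ cos δ cos h = 0.258179 + 0.047551 = 0.305730.
θ_z = arccos(0.305730) = 72.2°.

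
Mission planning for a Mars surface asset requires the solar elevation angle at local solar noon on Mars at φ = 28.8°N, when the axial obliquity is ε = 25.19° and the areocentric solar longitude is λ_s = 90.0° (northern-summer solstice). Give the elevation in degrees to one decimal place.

sin δ = sin 25.19° × sin 90.0° = 0.42562, so δ = +25.190°.
At local noon the hour angle is zero, so the zenith angle equals |φ − δ| = |+28.8° − (+25.190°)| = 3.610°.
Elevation = 90° − 3.610° = 86.4°.

86.4°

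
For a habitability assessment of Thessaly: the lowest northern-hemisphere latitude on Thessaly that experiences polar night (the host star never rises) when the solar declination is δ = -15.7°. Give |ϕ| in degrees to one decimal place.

|ϕ| = 74.3°

Polar night requires cos h₀ = −tan ϕ tan δ ≥ 1, i.e. tan ϕ tan δ ≤ −1.
The boundary is |tan ϕ| · |tan δ| = 1, so |ϕ| = 90° − |δ| = 90° − 15.7° = 74.3° in the northern hemisphere.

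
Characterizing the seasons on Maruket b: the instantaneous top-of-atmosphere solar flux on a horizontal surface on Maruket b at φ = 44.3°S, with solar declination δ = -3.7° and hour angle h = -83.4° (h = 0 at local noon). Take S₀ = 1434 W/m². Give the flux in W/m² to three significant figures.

cos θ_z = sin φ sin δ + cos φ cos δ cos h = 0.045070 + 0.082088 = 0.127158.
Flux = S₀ · cos θ_z = 1434 × 0.127158 = 182.3 W/m².

182 W/m²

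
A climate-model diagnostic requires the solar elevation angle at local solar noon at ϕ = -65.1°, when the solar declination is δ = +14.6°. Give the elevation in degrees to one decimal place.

At local noon the hour angle is zero, so the zenith angle equals |ϕ − δ| = |-65.1° − (+14.600°)| = 79.700°.
Elevation = 90° − 79.700° = 10.3°.

10.3°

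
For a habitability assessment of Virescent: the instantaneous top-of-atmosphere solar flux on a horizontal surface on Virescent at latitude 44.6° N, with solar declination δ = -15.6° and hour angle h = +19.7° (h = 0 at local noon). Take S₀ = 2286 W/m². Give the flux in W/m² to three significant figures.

1.04e+03 W/m²

cos θ_z = sin φ sin δ + cos φ cos δ cos h = -0.188823 + 0.645658 = 0.456835.
Flux = S₀ · cos θ_z = 2286 × 0.456835 = 1044 W/m².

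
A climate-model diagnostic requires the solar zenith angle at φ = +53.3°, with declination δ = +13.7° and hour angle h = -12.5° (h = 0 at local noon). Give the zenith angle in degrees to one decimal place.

cos θ_z = sin φ sin δ + cos φ cos δ cos h = 0.189891 + 0.566859 = 0.756750.
θ_z = arccos(0.756750) = 40.8°.

θ_z = 40.8°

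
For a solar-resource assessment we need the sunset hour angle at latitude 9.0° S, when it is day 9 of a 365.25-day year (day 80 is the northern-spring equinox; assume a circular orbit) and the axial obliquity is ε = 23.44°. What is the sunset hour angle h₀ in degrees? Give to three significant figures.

h₀ = 93.7°

Solar longitude: L_s = 360° × (9 − 80)/365.25 = -69.979°, i.e. -69.979° + 360° = 290.021°.
sin δ = sin 23.44° × sin 290.021° = -0.37375, so δ = -21.947°.
cos h₀ = −tan ϕ · tan δ = −tan(-9.0°) × tan(-21.947°) = -0.0638, so h₀ = 1.6347 rad = 93.66°.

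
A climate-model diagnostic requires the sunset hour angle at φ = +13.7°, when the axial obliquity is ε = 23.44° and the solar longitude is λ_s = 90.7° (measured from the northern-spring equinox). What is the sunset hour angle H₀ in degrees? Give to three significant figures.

Solar declination: sin δ = sin ε · sin λ_s = sin 23.44° × sin 90.7° = 0.39776, so δ = +23.438°.
cos H₀ = −tan φ · tan δ = −tan(+13.7°) × tan(+23.438°) = -0.1057, so H₀ = 1.6767 rad = 96.07°.

H₀ = 96.1°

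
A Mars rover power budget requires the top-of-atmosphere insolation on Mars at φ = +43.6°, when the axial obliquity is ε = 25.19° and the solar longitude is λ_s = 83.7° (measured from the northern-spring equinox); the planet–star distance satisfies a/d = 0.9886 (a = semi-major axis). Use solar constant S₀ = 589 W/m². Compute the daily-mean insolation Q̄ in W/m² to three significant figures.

Q̄ ≈ 216 W/m²

Solar declination: sin δ = sin ε · sin λ_s = sin 25.19° × sin 83.7° = 0.42305, so δ = +25.027°.
cos H₀ = −tan(+43.6°) tan(+25.027°) = -0.4446, H₀ = 2.0315 rad.
Bracket: H₀ sin φ sin δ + cos φ cos δ sin H₀ = 2.0315×0.68962×0.42305 + 0.72417×0.90611×0.89572 = 0.592677 + 0.587751 = 1.180428.
Inverse-square distance factor (a/d)² = 0.9886² = 0.977330.
Q̄ = (S₀/π) × 0.977330 × [bracket] = (589/π) × 0.977330 × 1.180428 = 216.3 W/m².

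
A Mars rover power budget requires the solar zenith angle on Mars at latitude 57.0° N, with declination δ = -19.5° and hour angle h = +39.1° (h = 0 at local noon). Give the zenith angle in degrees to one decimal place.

θ_z = 83.2°

cos θ_z = sin ϕ sin δ + cos ϕ cos δ cos h = -0.279954 + 0.398422 = 0.118468.
θ_z = arccos(0.118468) = 83.2°.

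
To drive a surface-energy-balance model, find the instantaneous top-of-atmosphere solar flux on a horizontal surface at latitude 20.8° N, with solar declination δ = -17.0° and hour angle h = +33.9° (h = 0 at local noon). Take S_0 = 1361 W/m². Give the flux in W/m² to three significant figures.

cos θ_z = sin ϕ sin δ + cos ϕ cos δ cos h = -0.103823 + 0.742013 = 0.638190.
Flux = S_0 · cos θ_z = 1361 × 0.638190 = 868.6 W/m².

869 W/m²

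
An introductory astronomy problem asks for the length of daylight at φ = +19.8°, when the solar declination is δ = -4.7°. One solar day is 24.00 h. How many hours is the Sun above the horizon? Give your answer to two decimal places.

11.77 h

cos H₀ = −tan φ · tan δ = −tan(+19.8°) × tan(-4.700°) = 0.0296, so H₀ = 1.5412 rad = 88.30°.
Daylight = 2H₀/(2π) × 24.00 h = (1.5412/π) × 24.00 = 11.77 h.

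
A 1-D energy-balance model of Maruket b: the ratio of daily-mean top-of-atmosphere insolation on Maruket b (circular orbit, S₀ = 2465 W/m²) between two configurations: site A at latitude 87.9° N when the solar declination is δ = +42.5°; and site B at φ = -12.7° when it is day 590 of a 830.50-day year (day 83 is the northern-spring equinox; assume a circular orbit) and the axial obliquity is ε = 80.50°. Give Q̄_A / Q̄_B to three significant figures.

Q̄_A / Q̄_B ≈ 2.15

— Configuration A (φ=+87.9°):
cos H₀ = −tan(+87.9°) tan(+42.500°) = -24.9897 ≤ −1 ⇒ polar day, H₀ = π.
Bracket: H₀ sin φ sin δ + cos φ cos δ sin H₀ = 3.1416×0.99933×0.67559 + 0.03664×0.73728×0.00000 = 2.121012 + 0.000000 = 2.121012.
Q̄ = (S₀/π) × [bracket] = (2465/π) × 2.121012 = 1664.2 W/m².
— Configuration B (φ=-12.7°):
Solar longitude: λ_s = 360° × (590 − 83)/830.50 = 219.771°.
sin δ = sin 80.50° × sin 219.771° = -0.63095, so δ = -39.120°.
cos H₀ = −tan(-12.7°) tan(-39.120°) = -0.1833, H₀ = 1.7551 rad.
Bracket: H₀ sin φ sin δ + cos φ cos δ sin H₀ = 1.7551×-0.21985×-0.63095 + 0.97553×0.77582×0.98306 = 0.243458 + 0.744015 = 0.987473.
Q̄ = (S₀/π) × [bracket] = (2465/π) × 0.987473 = 774.80 W/m².
Ratio Q̄_A / Q̄_B = 1664.2 / 774.80 = 2.148.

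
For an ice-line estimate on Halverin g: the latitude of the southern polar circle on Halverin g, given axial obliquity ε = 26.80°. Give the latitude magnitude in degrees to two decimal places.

63.20°

The polar circle is the lowest latitude that experiences at least one full rotation of continuous darkness at the northern-summer solstice; it lies at |ϕ| = 90° − ε = 90° − 26.80° = 63.20°.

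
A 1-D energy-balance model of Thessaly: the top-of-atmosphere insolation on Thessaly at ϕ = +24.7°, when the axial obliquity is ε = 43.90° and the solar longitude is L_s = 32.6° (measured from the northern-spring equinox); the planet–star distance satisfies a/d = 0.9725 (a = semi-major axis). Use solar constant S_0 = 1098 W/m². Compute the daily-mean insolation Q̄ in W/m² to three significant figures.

Q̄ ≈ 364 W/m²

Solar declination: sin δ = sin ε · sin L_s = sin 43.90° × sin 32.6° = 0.37358, so δ = +21.937°.
cos h₀ = −tan(+24.7°) tan(+21.937°) = -0.1852, h₀ = 1.7571 rad.
Bracket: h₀ sin ϕ sin δ + cos ϕ cos δ sin h₀ = 1.7571×0.41787×0.37358 + 0.90851×0.92760×0.98269 = 0.274297 + 0.828146 = 1.102443.
Inverse-square distance factor (a/d)² = 0.9725² = 0.945756.
Q̄ = (S_0/π) × 0.945756 × [bracket] = (1098/π) × 0.945756 × 1.102443 = 364.4 W/m².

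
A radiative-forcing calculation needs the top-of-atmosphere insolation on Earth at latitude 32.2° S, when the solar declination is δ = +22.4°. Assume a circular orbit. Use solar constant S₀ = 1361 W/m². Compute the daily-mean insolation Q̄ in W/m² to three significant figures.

Q̄ ≈ 212 W/m²

cos H₀ = −tan(-32.2°) tan(+22.400°) = 0.2596, H₀ = 1.3082 rad.
Bracket: H₀ sin φ sin δ + cos φ cos δ sin H₀ = 1.3082×-0.53288×0.38107 + 0.84619×0.92455×0.96573 = -0.265649 + 0.755534 = 0.489885.
Q̄ = (S₀/π) × [bracket] = (1361/π) × 0.489885 = 212.2 W/m².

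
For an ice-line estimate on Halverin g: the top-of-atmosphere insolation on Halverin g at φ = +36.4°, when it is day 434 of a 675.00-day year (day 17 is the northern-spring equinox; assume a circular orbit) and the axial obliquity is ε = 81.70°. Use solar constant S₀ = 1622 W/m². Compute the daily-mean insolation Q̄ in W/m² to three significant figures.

Q̄ ≈ 58.8 W/m²

Solar longitude: λ_s = 360° × (434 − 17)/675.00 = 222.400°.
sin δ = sin 81.70° × sin 222.400° = -0.66724, so δ = -41.854°.
cos H₀ = −tan(+36.4°) tan(-41.854°) = 0.6604, H₀ = 0.8494 rad.
Bracket: H₀ sin φ sin δ + cos φ cos δ sin H₀ = 0.8494×0.59342×-0.66724 + 0.80489×0.74484×0.75087 = -0.336323 + 0.450157 = 0.113834.
Q̄ = (S₀/π) × [bracket] = (1622/π) × 0.113834 = 58.77 W/m².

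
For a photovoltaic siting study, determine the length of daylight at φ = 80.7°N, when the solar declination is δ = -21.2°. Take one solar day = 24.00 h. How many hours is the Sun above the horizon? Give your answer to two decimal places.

cos H₀ = −tan φ · tan δ = 2.3686 ≥ 1, so the Sun never rises (polar night) and H₀ = 0.
Daylight = 2H₀/(2π) × 24.00 h = (0.0000/π) × 24.00 = 0.00 h.

0.00 h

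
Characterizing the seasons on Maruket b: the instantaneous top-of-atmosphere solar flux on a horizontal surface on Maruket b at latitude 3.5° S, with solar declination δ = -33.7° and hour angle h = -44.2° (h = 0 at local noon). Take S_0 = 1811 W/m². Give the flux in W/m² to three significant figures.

1.14e+03 W/m²

cos θ_z = sin ϕ sin δ + cos ϕ cos δ cos h = 0.033872 + 0.595324 = 0.629196.
Flux = S_0 · cos θ_z = 1811 × 0.629196 = 1139 W/m².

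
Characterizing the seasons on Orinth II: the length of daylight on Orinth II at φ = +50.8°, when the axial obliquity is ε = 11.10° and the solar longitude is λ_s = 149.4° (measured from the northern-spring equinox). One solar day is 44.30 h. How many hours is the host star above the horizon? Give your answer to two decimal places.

23.86 h

Solar declination: sin δ = sin ε · sin λ_s = sin 11.10° × sin 149.4° = 0.09800, so δ = +5.624°.
cos H₀ = −tan φ · tan δ = −tan(+50.8°) × tan(+5.624°) = -0.1207, so H₀ = 1.6918 rad = 96.93°.
Daylight = 2H₀/(2π) × 44.30 h = (1.6918/π) × 44.30 = 23.86 h.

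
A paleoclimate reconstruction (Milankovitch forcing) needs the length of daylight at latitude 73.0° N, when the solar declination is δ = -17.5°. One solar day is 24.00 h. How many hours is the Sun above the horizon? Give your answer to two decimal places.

0.00 h

cos H₀ = −tan φ · tan δ = 1.0313 ≥ 1, so the Sun never rises (polar night) and H₀ = 0.
Daylight = 2H₀/(2π) × 24.00 h = (0.0000/π) × 24.00 = 0.00 h.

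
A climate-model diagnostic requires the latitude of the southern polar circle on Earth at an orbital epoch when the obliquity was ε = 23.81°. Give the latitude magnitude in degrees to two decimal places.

The polar circle is the lowest latitude that experiences at least one full rotation of continuous darkness at the northern-summer solstice; it lies at |φ| = 90° − ε = 90° − 23.81° = 66.19°.

66.19°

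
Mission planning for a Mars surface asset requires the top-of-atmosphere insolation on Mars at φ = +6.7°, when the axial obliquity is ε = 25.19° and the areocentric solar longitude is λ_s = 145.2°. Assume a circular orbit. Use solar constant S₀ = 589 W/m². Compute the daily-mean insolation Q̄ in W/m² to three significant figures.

Q̄ ≈ 189 W/m²

sin δ = sin 25.19° × sin 145.2° = 0.24291, so δ = +14.058°.
cos H₀ = −tan(+6.7°) tan(+14.058°) = -0.0294, H₀ = 1.6002 rad.
Bracket: H₀ sin φ sin δ + cos φ cos δ sin H₀ = 1.6002×0.11667×0.24291 + 0.99317×0.97005×0.99957 = 0.045350 + 0.963010 = 1.008360.
Q̄ = (S₀/π) × [bracket] = (589/π) × 1.008360 = 189.1 W/m².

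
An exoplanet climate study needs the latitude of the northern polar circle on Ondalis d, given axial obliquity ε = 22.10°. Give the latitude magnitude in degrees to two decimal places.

The polar circle is the lowest latitude that experiences at least one full rotation of continuous daylight at the northern-summer solstice; it lies at |φ| = 90° − ε = 90° − 22.10° = 67.90°.

67.90°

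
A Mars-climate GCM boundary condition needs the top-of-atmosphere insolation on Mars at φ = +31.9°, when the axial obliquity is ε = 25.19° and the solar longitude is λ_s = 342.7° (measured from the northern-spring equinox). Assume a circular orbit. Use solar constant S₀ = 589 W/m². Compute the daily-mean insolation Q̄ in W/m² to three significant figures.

Q̄ ≈ 139 W/m²

Solar declination: sin δ = sin ε · sin λ_s = sin 25.19° × sin 342.7° = -0.12657, so δ = -7.271°.
cos H₀ = −tan(+31.9°) tan(-7.271°) = 0.0794, H₀ = 1.4913 rad.
Bracket: H₀ sin φ sin δ + cos φ cos δ sin H₀ = 1.4913×0.52844×-0.12657 + 0.84897×0.99196×0.99684 = -0.099745 + 0.839483 = 0.739738.
Q̄ = (S₀/π) × [bracket] = (589/π) × 0.739738 = 138.7 W/m².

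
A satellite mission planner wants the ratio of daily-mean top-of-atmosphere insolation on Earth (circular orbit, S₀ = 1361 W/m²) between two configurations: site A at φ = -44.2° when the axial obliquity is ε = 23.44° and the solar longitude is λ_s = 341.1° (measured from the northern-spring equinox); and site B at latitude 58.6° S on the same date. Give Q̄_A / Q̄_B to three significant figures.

Q̄_A / Q̄_B ≈ 1.22

— Configuration A (φ=-44.2°):
Solar declination: sin δ = sin ε · sin λ_s = sin 23.44° × sin 341.1° = -0.12885, so δ = -7.403°.
cos H₀ = −tan(-44.2°) tan(-7.403°) = -0.1264, H₀ = 1.6975 rad.
Bracket: H₀ sin φ sin δ + cos φ cos δ sin H₀ = 1.6975×-0.69717×-0.12885 + 0.71691×0.99166×0.99199 = 0.152487 + 0.705236 = 0.857723.
Q̄ = (S₀/π) × [bracket] = (1361/π) × 0.857723 = 371.58 W/m².
— Configuration B (φ=-58.6°):
cos H₀ = −tan(-58.6°) tan(-7.403°) = -0.2129, H₀ = 1.7853 rad.
Bracket: H₀ sin φ sin δ + cos φ cos δ sin H₀ = 1.7853×-0.85355×-0.12885 + 0.52101×0.99166×0.97708 = 0.196347 + 0.504823 = 0.701170.
Q̄ = (S₀/π) × [bracket] = (1361/π) × 0.701170 = 303.76 W/m².
Ratio Q̄_A / Q̄_B = 371.58 / 303.76 = 1.223.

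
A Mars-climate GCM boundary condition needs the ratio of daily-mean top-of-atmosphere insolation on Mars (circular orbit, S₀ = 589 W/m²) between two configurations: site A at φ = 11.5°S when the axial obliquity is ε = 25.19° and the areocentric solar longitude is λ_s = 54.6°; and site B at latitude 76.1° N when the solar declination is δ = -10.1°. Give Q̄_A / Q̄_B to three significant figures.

— Configuration A (φ=-11.5°):
sin δ = sin 25.19° × sin 54.6° = 0.34694, so δ = +20.300°.
cos H₀ = −tan(-11.5°) tan(+20.300°) = 0.0753, H₀ = 1.4955 rad.
Bracket: H₀ sin φ sin δ + cos φ cos δ sin H₀ = 1.4955×-0.19937×0.34694 + 0.97992×0.93789×0.99716 = -0.103443 + 0.916447 = 0.813004.
Q̄ = (S₀/π) × [bracket] = (589/π) × 0.813004 = 152.43 W/m².
— Configuration B (φ=+76.1°):
cos H₀ = −tan(+76.1°) tan(-10.100°) = 0.7198, H₀ = 0.7673 rad.
Bracket: H₀ sin φ sin δ + cos φ cos δ sin H₀ = 0.7673×0.97072×-0.17537 + 0.24023×0.98450×0.69420 = -0.130621 + 0.164183 = 0.033562.
Q̄ = (S₀/π) × [bracket] = (589/π) × 0.033562 = 6.2924 W/m².
Ratio Q̄_A / Q̄_B = 152.43 / 6.2924 = 24.22.

Q̄_A / Q̄_B ≈ 24.2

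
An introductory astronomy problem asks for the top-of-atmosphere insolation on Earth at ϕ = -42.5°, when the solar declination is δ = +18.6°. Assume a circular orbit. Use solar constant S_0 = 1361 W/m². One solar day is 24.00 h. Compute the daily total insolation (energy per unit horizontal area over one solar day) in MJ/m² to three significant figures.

cos h₀ = −tan(-42.5°) tan(+18.600°) = 0.3084, h₀ = 1.2573 rad.
Bracket: h₀ sin ϕ sin δ + cos ϕ cos δ sin h₀ = 1.2573×-0.67559×0.31896 + 0.73728×0.94777×0.95126 = -0.270931 + 0.664714 = 0.393783.
Q̄ = (S_0/π) × [bracket] = (1361/π) × 0.393783 = 170.59 W/m².
Daily total = Q̄ × 24.00 h × 3600 s/h = 170.59 × 24.00 × 3600 / 10⁶ = 14.74 MJ/m².

14.7 MJ/m²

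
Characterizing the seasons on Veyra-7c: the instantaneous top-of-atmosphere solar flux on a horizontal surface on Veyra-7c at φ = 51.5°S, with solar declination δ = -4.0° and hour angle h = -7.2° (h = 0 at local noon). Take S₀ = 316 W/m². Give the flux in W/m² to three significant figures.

212 W/m²

cos θ_z = sin φ sin δ + cos φ cos δ cos h = 0.054592 + 0.616101 = 0.670693.
Flux = S₀ · cos θ_z = 316 × 0.670693 = 211.9 W/m².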